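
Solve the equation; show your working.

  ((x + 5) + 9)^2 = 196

Step 1. [((x + 5) + 9)^2 = 196] 196 ≥ 0, LHS is (·)² — take ±√. So sqrt: (x + 5) + 9 = 14 or -14.
Step 2. [(x + 5) + 9 = 14 or -14] the outer +9 inverts by subtracting 9. So sub: x + 5 = 5 or -23.
Step 3. [x + 5 = 5 or -23] peel the +5: subtract 5 from each side. So sub: x = 0 or -28.

Answer: x ∈ {-28, 0}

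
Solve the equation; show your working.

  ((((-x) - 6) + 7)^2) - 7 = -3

Step 1. [((((-x) - 6) + 7)^2) - 7 = -3] peel the -7: add 7 from each side. So sub: (((-x) - 6) + 7)^2 = 4.
Step 2. [(((-x) - 6) + 7)^2 = 4] 4 ≥ 0, LHS is (·)² — take ±√ ⇒ sqrt: ((-x) - 6) + 7 = 2 or -2.
Step 3. [((-x) - 6) + 7 = 2 or -2] +7 is outermost — subtract 7 both sides, so sub: (-x) - 6 = -5 or -9.
Step 4. [(-x) - 6 = -5 or -9] the outer -6 inverts by adding 6. So sub: -x = 1 or -3.
Step 5. [-x = 1 or -3] flip signs both sides ⇒ neg: x = -1 or 3.

Answer: x ∈ {-1, 3}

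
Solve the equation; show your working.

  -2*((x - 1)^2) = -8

Step 1. [-2*((x - 1)^2) = -8] LHS = -2·(…); ÷-2 both sides ⇒ div: (x - 1)^2 = 4.
Step 2. [(x - 1)^2 = 4] 4 ≥ 0, LHS is (·)² — take ±√, so sqrt: x - 1 = 2 or -2.
Step 3. [x - 1 = 2 or -2] -1 is outermost — add 1 both sides ⇒ sub: x = 3 or -1.

Answer: x ∈ {-1, 3}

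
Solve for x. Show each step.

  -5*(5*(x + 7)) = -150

Step 1. [-5*(5*(x + 7)) = -150] divide by the outer -5. So div: 5*(x + 7) = 30.
Step 2. [5*(x + 7) = 30] leading coefficient 5: divide by 5. So div: x + 7 = 6.
Step 3. [x + 7 = 6] peel the +7: subtract 7 from each side, so sub: x = -1.

Answer: x ∈ {-1}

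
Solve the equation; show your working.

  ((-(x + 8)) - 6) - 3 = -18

Step 1. [((-(x + 8)) - 6) - 3 = -18] add 3: x sits inside (… - 3) ⇒ sub: (-(x + 8)) - 6 = -15.
Step 2. [(-(x + 8)) - 6 = -15] add 6: x sits inside (… - 6) ⇒ sub: -(x + 8) = -9.
Step 3. [-(x + 8) = -9] LHS negated; negate both sides ⇒ neg: x + 8 = 9.
Step 4. [x + 8 = 9] peel the +8: subtract 8 from each side, so sub: x = 1.

Answer: x ∈ {1}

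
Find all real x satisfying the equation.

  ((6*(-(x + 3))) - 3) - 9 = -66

Step 1. [((6*(-(x + 3))) - 3) - 9 = -66] the outer -9 inverts by adding 9, so sub: (6*(-(x + 3))) - 3 = -57.
Step 2. [(6*(-(x + 3))) - 3 = -57] 3 comes off first (add 3), so sub: 6*(-(x + 3)) = -54.
Step 3. [6*(-(x + 3)) = -54] 6 out front; divide by 6. So div: -(x + 3) = -9.
Step 4. [-(x + 3) = -9] flip signs both sides, so neg: x + 3 = 9.
Step 5. [x + 3 = 9] subtract 3: x sits inside (… + 3) ⇒ sub: x = 6.

Answer: x ∈ {6}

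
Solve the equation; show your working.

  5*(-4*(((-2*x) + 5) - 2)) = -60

Step 1. [5*(-4*(((-2*x) + 5) - 2)) = -60] 5·(inner) — divide through by 5, so div: -4*(((-2*x) + 5) - 2) = -12.
Step 2. [-4*(((-2*x) + 5) - 2) = -12] leading coefficient -4: divide by -4. So div: ((-2*x) + 5) - 2 = 3.
Step 3. [((-2*x) + 5) - 2 = 3] 2 comes off first (add 2) ⇒ sub: (-2*x) + 5 = 5.
Step 4. [(-2*x) + 5 = 5] peel the +5: subtract 5 from each side. So sub: -2*x = 0.
Step 5. [-2*x = 0] -2 out front; divide by -2, so div: x = 0.

Answer: x ∈ {0}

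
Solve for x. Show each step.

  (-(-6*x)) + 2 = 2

Step 1. [(-(-6*x)) + 2 = 2] subtract 2: x sits inside (… + 2). So sub: -(-6*x) = 0.
Step 2. [-(-6*x) = 0] leading − — multiply by −1, so neg: -6*x = 0.
Step 3. [-6*x = 0] divide by the outer -6 ⇒ div: x = 0.

Answer: x ∈ {0}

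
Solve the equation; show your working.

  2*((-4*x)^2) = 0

Step 1. [2*((-4*x)^2) = 0] 2 out front; divide by 2 ⇒ div: (-4*x)^2 = 0.
Step 2. [(-4*x)^2 = 0] LHS squared, RHS 0 ≥ 0: apply √ (±) ⇒ sqrt: -4*x = 0.
Step 3. [-4*x = 0] -4 out front; divide by -4 ⇒ div: x = 0.

Answer: x ∈ {0}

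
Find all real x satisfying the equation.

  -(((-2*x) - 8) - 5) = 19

Step 1. [-(((-2*x) - 8) - 5) = 19] LHS negated; negate both sides. So neg: ((-2*x) - 8) - 5 = -19.
Step 2. [((-2*x) - 8) - 5 = -19] peel the -5: add 5 from each side ⇒ sub: (-2*x) - 8 = -14.
Step 3. [(-2*x) - 8 = -14] -2 divides every term; factor it out. So factor: x + 4 = 7.
Step 4. [x + 4 = 7] subtract 4: x sits inside (… + 4). So sub: x = 3.

Answer: x ∈ {3}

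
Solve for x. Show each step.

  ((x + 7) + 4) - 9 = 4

Step 1. [((x + 7) + 4) - 9 = 4] -9 is outermost — add 9 both sides ⇒ sub: (x + 7) + 4 = 13.
Step 2. [(x + 7) + 4 = 13] the outer +4 inverts by subtracting 4, so sub: x + 7 = 9.
Step 3. [x + 7 = 9] +7 is outermost — subtract 7 both sides ⇒ sub: x = 2.

Answer: x ∈ {2}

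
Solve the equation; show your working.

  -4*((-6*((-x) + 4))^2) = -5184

Step 1. [-4*((-6*((-x) + 4))^2) = -5184] leading coefficient -4: divide by -4. So div: (-6*((-x) + 4))^2 = 1296.
Step 2. [(-6*((-x) + 4))^2 = 1296] 1296 ≥ 0, LHS is (·)² — take ±√ ⇒ sqrt: -6*((-x) + 4) = 36 or -36.
Step 3. [-6*((-x) + 4) = 36 or -36] -6·(inner) — divide through by -6, so div: (-x) + 4 = -6 or 6.
Step 4. [(-x) + 4 = -6 or 6] peel the +4: subtract 4 from each side. So sub: -x = -10 or 2.
Step 5. [-x = -10 or 2] flip signs both sides ⇒ neg: x = 10 or -2.

Answer: x ∈ {-2, 10}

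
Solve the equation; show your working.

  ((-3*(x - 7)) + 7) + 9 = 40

Step 1. [((-3*(x - 7)) + 7) + 9 = 40] subtract 9: x sits inside (… + 9), so sub: (-3*(x - 7)) + 7 = 31.
Step 2. [(-3*(x - 7)) + 7 = 31] +7 is outermost — subtract 7 both sides ⇒ sub: -3*(x - 7) = 24.
Step 3. [-3*(x - 7) = 24] -3 out front; divide by -3 ⇒ div: x - 7 = -8.
Step 4. [x - 7 = -8] the outer -7 inverts by adding 7. So sub: x = -1.

Answer: x ∈ {-1}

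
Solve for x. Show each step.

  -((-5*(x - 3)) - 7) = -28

Step 1. [-((-5*(x - 3)) - 7) = -28] LHS negated; negate both sides. So neg: (-5*(x - 3)) - 7 = 28.
Step 2. [(-5*(x - 3)) - 7 = 28] the outer -7 inverts by adding 7, so sub: -5*(x - 3) = 35.
Step 3. [-5*(x - 3) = 35] -5 out front; divide by -5, so div: x - 3 = -7.
Step 4. [x - 3 = -7] add 3: x sits inside (… - 3), so sub: x = -4.

Answer: x ∈ {-4}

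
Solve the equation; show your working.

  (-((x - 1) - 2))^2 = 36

Step 1. [(-((x - 1) - 2))^2 = 36] LHS squared, RHS 36 ≥ 0: apply √ (±). So sqrt: -((x - 1) - 2) = 6 or -6.
Step 2. [-((x - 1) - 2) = 6 or -6] leading − — multiply by −1. So neg: (x - 1) - 2 = -6 or 6.
Step 3. [(x - 1) - 2 = -6 or 6] 2 comes off first (add 2) ⇒ sub: x - 1 = -4 or 8.
Step 4. [x - 1 = -4 or 8] the outer -1 inverts by adding 1, so sub: x = -3 or 9.

Answer: x ∈ {-3, 9}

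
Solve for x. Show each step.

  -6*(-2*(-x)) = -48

Step 1. [-6*(-2*(-x)) = -48] divide by the outer -6. So div: -2*(-x) = 8.
Step 2. [-2*(-x) = 8] -2 out front; divide by -2, so div: -x = -4.
Step 3. [-x = -4] flip signs both sides, so neg: x = 4.

Answer: x ∈ {4}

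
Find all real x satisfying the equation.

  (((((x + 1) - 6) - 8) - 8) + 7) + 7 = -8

Step 1. [(((((x + 1) - 6) - 8) - 8) + 7) + 7 = -8] +7 is outermost — subtract 7 both sides. So sub: ((((x + 1) - 6) - 8) - 8) + 7 = -15.
Step 2. [((((x + 1) - 6) - 8) - 8) + 7 = -15] peel the +7: subtract 7 from each side, so sub: (((x + 1) - 6) - 8) - 8 = -22.
Step 3. [(((x + 1) - 6) - 8) - 8 = -22] peel the -8: add 8 from each side, so sub: ((x + 1) - 6) - 8 = -14.
Step 4. [((x + 1) - 6) - 8 = -14] -8 is outermost — add 8 both sides ⇒ sub: (x + 1) - 6 = -6.
Step 5. [(x + 1) - 6 = -6] -6 is outermost — add 6 both sides, so sub: x + 1 = 0.
Step 6. [x + 1 = 0] peel the +1: subtract 1 from each side. So sub: x = -1.

Answer: x ∈ {-1}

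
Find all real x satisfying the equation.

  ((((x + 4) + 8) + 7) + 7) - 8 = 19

Step 1. [((((x + 4) + 8) + 7) + 7) - 8 = 19] the outer -8 inverts by adding 8 ⇒ sub: (((x + 4) + 8) + 7) + 7 = 27.
Step 2. [(((x + 4) + 8) + 7) + 7 = 27] the outer +7 inverts by subtracting 7, so sub: ((x + 4) + 8) + 7 = 20.
Step 3. [((x + 4) + 8) + 7 = 20] subtract 7: x sits inside (… + 7), so sub: (x + 4) + 8 = 13.
Step 4. [(x + 4) + 8 = 13] subtract 8: x sits inside (… + 8) ⇒ sub: x + 4 = 5.
Step 5. [x + 4 = 5] the outer +4 inverts by subtracting 4 ⇒ sub: x = 1.

Answer: x ∈ {1}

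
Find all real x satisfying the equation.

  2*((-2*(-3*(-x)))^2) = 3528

Step 1. [2*((-2*(-3*(-x)))^2) = 3528] leading coefficient 2: divide by 2, so div: (-2*(-3*(-x)))^2 = 1764.
Step 2. [(-2*(-3*(-x)))^2 = 1764] 1764 ≥ 0, LHS is (·)² — take ±√, so sqrt: -2*(-3*(-x)) = 42 or -42.
Step 3. [-2*(-3*(-x)) = 42 or -42] -2 out front; divide by -2 ⇒ div: -3*(-x) = -21 or 21.
Step 4. [-3*(-x) = -21 or 21] leading coefficient -3: divide by -3. So div: -x = 7 or -7.
Step 5. [-x = 7 or -7] LHS negated; negate both sides. So neg: x = -7 or 7.

Answer: x ∈ {-7, 7}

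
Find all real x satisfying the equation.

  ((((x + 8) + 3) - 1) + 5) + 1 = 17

Step 1. [((((x + 8) + 3) - 1) + 5) + 1 = 17] +1 is outermost — subtract 1 both sides. So sub: (((x + 8) + 3) - 1) + 5 = 16.
Step 2. [(((x + 8) + 3) - 1) + 5 = 16] peel the +5: subtract 5 from each side ⇒ sub: ((x + 8) + 3) - 1 = 11.
Step 3. [((x + 8) + 3) - 1 = 11] add 1: x sits inside (… - 1), so sub: (x + 8) + 3 = 12.
Step 4. [(x + 8) + 3 = 12] 3 comes off first (subtract 3). So sub: x + 8 = 9.
Step 5. [x + 8 = 9] peel the +8: subtract 8 from each side, so sub: x = 1.

Answer: x ∈ {1}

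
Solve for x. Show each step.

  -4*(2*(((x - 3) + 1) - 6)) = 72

Step 1. [-4*(2*(((x - 3) + 1) - 6)) = 72] -4·(inner) — divide through by -4. So div: 2*(((x - 3) + 1) - 6) = -18.
Step 2. [2*(((x - 3) + 1) - 6) = -18] 2 out front; divide by 2, so div: ((x - 3) + 1) - 6 = -9.
Step 3. [((x - 3) + 1) - 6 = -9] -6 is outermost — add 6 both sides. So sub: (x - 3) + 1 = -3.
Step 4. [(x - 3) + 1 = -3] 1 comes off first (subtract 1) ⇒ sub: x - 3 = -4.
Step 5. [x - 3 = -4] peel the -3: add 3 from each side. So sub: x = -1.

Answer: x ∈ {-1}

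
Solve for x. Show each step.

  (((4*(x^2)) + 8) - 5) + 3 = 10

Step 1. [(((4*(x^2)) + 8) - 5) + 3 = 10] 3 comes off first (subtract 3). So sub: ((4*(x^2)) + 8) - 5 = 7.
Step 2. [((4*(x^2)) + 8) - 5 = 7] 5 comes off first (add 5) ⇒ sub: (4*(x^2)) + 8 = 12.
Step 3. [(4*(x^2)) + 8 = 12] 4 | LHS and 4 | 12: pull 4 out. So factor: (x^2) + 2 = 3.
Step 4. [(x^2) + 2 = 3] peel the +2: subtract 2 from each side. So sub: x^2 = 1.
Step 5. [x^2 = 1] √ both sides: 1 ≥ 0 gives two branches ⇒ sqrt: x = 1 or -1.

Answer: x ∈ {-1, 1}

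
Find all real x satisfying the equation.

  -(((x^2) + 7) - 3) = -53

Step 1. [-(((x^2) + 7) - 3) = -53] flip signs both sides, so neg: ((x^2) + 7) - 3 = 53.
Step 2. [((x^2) + 7) - 3 = 53] the outer -3 inverts by adding 3. So sub: (x^2) + 7 = 56.
Step 3. [(x^2) + 7 = 56] +7 is outermost — subtract 7 both sides. So sub: x^2 = 49.
Step 4. [x^2 = 49] LHS squared, RHS 49 ≥ 0: apply √ (±) ⇒ sqrt: x = 7 or -7.

Answer: x ∈ {-7, 7}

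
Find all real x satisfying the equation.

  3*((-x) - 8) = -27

Step 1. [3*((-x) - 8) = -27] divide by the outer 3. So div: (-x) - 8 = -9.
Step 2. [(-x) - 8 = -9] 8 comes off first (add 8) ⇒ sub: -x = -1.
Step 3. [-x = -1] flip signs both sides ⇒ neg: x = 1.

Answer: x ∈ {1}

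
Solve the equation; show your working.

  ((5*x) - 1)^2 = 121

Step 1. [((5*x) - 1)^2 = 121] √ both sides: 121 ≥ 0 gives two branches, so sqrt: (5*x) - 1 = 11 or -11.
Step 2. [(5*x) - 1 = 11 or -11] the outer -1 inverts by adding 1 ⇒ sub: 5*x = 12 or -10.
Step 3. [5*x = 12 or -10] leading coefficient 5: divide by 5, so div: x = 12/5 or -2.

Answer: x ∈ {-2, 12/5}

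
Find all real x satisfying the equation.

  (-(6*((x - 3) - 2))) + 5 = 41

Step 1. [(-(6*((x - 3) - 2))) + 5 = 41] 5 comes off first (subtract 5). So sub: -(6*((x - 3) - 2)) = 36.
Step 2. [-(6*((x - 3) - 2)) = 36] LHS negated; negate both sides, so neg: 6*((x - 3) - 2) = -36.
Step 3. [6*((x - 3) - 2) = -36] 6·(inner) — divide through by 6 ⇒ div: (x - 3) - 2 = -6.
Step 4. [(x - 3) - 2 = -6] 2 comes off first (add 2). So sub: x - 3 = -4.
Step 5. [x - 3 = -4] peel the -3: add 3 from each side, so sub: x = -1.

Answer: x ∈ {-1}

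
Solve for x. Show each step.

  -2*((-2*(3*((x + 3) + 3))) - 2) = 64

Step 1. [-2*((-2*(3*((x + 3) + 3))) - 2) = 64] -2·(inner) — divide through by -2, so div: (-2*(3*((x + 3) + 3))) - 2 = -32.
Step 2. [(-2*(3*((x + 3) + 3))) - 2 = -32] common factor -2 (LHS and -32) — divide through, so factor: (3*((x + 3) + 3)) + 1 = 16.
Step 3. [(3*((x + 3) + 3)) + 1 = 16] +1 is outermost — subtract 1 both sides. So sub: 3*((x + 3) + 3) = 15.
Step 4. [3*((x + 3) + 3) = 15] 3 out front; divide by 3. So div: (x + 3) + 3 = 5.
Step 5. [(x + 3) + 3 = 5] the outer +3 inverts by subtracting 3, so sub: x + 3 = 2.
Step 6. [x + 3 = 2] 3 comes off first (subtract 3), so sub: x = -1.

Answer: x ∈ {-1}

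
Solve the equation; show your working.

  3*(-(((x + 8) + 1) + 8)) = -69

Step 1. [3*(-(((x + 8) + 1) + 8)) = -69] divide by the outer 3. So div: -(((x + 8) + 1) + 8) = -23.
Step 2. [-(((x + 8) + 1) + 8) = -23] flip signs both sides. So neg: ((x + 8) + 1) + 8 = 23.
Step 3. [((x + 8) + 1) + 8 = 23] subtract 8: x sits inside (… + 8), so sub: (x + 8) + 1 = 15.
Step 4. [(x + 8) + 1 = 15] 1 comes off first (subtract 1), so sub: x + 8 = 14.
Step 5. [x + 8 = 14] subtract 8: x sits inside (… + 8) ⇒ sub: x = 6.

Answer: x ∈ {6}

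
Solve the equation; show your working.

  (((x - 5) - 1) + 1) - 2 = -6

Step 1. [(((x - 5) - 1) + 1) - 2 = -6] add 2: x sits inside (… - 2), so sub: ((x - 5) - 1) + 1 = -4.
Step 2. [((x - 5) - 1) + 1 = -4] +1 is outermost — subtract 1 both sides. So sub: (x - 5) - 1 = -5.
Step 3. [(x - 5) - 1 = -5] -1 is outermost — add 1 both sides. So sub: x - 5 = -4.
Step 4. [x - 5 = -4] peel the -5: add 5 from each side. So sub: x = 1.

Answer: x ∈ {1}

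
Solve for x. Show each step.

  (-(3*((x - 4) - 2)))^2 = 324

Step 1. [(-(3*((x - 4) - 2)))^2 = 324] LHS squared, RHS 324 ≥ 0: apply √ (±) ⇒ sqrt: -(3*((x - 4) - 2)) = 18 or -18.
Step 2. [-(3*((x - 4) - 2)) = 18 or -18] leading − — multiply by −1. So neg: 3*((x - 4) - 2) = -18 or 18.
Step 3. [3*((x - 4) - 2) = -18 or 18] 3 out front; divide by 3, so div: (x - 4) - 2 = -6 or 6.
Step 4. [(x - 4) - 2 = -6 or 6] add 2: x sits inside (… - 2) ⇒ sub: x - 4 = -4 or 8.
Step 5. [x - 4 = -4 or 8] -4 is outermost — add 4 both sides, so sub: x = 0 or 12.

Answer: x ∈ {0, 12}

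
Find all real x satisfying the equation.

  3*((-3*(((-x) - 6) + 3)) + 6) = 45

Step 1. [3*((-3*(((-x) - 6) + 3)) + 6) = 45] LHS = 3·(…); ÷3 both sides, so div: (-3*(((-x) - 6) + 3)) + 6 = 15.
Step 2. [(-3*(((-x) - 6) + 3)) + 6 = 15] -3 divides every term; factor it out, so factor: (((-x) - 6) + 3) - 2 = -5.
Step 3. [(((-x) - 6) + 3) - 2 = -5] -2 is outermost — add 2 both sides ⇒ sub: ((-x) - 6) + 3 = -3.
Step 4. [((-x) - 6) + 3 = -3] the outer +3 inverts by subtracting 3, so sub: (-x) - 6 = -6.
Step 5. [(-x) - 6 = -6] the outer -6 inverts by adding 6 ⇒ sub: -x = 0.
Step 6. [-x = 0] leading − — multiply by −1. So neg: x = 0.

Answer: x ∈ {0}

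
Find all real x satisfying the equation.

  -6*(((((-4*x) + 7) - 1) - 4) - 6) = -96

Step 1. [-6*(((((-4*x) + 7) - 1) - 4) - 6) = -96] divide by the outer -6. So div: ((((-4*x) + 7) - 1) - 4) - 6 = 16.
Step 2. [((((-4*x) + 7) - 1) - 4) - 6 = 16] the outer -6 inverts by adding 6 ⇒ sub: (((-4*x) + 7) - 1) - 4 = 22.
Step 3. [(((-4*x) + 7) - 1) - 4 = 22] peel the -4: add 4 from each side, so sub: ((-4*x) + 7) - 1 = 26.
Step 4. [((-4*x) + 7) - 1 = 26] 1 comes off first (add 1) ⇒ sub: (-4*x) + 7 = 27.
Step 5. [(-4*x) + 7 = 27] subtract 7: x sits inside (… + 7), so sub: -4*x = 20.
Step 6. [-4*x = 20] -4 out front; divide by -4, so div: x = -5.

Answer: x ∈ {-5}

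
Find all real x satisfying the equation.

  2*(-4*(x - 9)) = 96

Step 1. [2*(-4*(x - 9)) = 96] 2·(inner) — divide through by 2. So div: -4*(x - 9) = 48.
Step 2. [-4*(x - 9) = 48] divide by the outer -4 ⇒ div: x - 9 = -12.
Step 3. [x - 9 = -12] peel the -9: add 9 from each side. So sub: x = -3.

Answer: x ∈ {-3}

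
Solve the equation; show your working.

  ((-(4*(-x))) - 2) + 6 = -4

Step 1. [((-(4*(-x))) - 2) + 6 = -4] peel the +6: subtract 6 from each side. So sub: (-(4*(-x))) - 2 = -10.
Step 2. [(-(4*(-x))) - 2 = -10] peel the -2: add 2 from each side, so sub: -(4*(-x)) = -8.
Step 3. [-(4*(-x)) = -8] leading − — multiply by −1. So neg: 4*(-x) = 8.
Step 4. [4*(-x) = 8] divide by the outer 4, so div: -x = 2.
Step 5. [-x = 2] LHS negated; negate both sides, so neg: x = -2.

Answer: x ∈ {-2}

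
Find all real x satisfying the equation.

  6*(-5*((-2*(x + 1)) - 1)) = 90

Step 1. [6*(-5*((-2*(x + 1)) - 1)) = 90] 6·(inner) — divide through by 6 ⇒ div: -5*((-2*(x + 1)) - 1) = 15.
Step 2. [-5*((-2*(x + 1)) - 1) = 15] divide by the outer -5. So div: (-2*(x + 1)) - 1 = -3.
Step 3. [(-2*(x + 1)) - 1 = -3] -1 is outermost — add 1 both sides. So sub: -2*(x + 1) = -2.
Step 4. [-2*(x + 1) = -2] LHS = -2·(…); ÷-2 both sides. So div: x + 1 = 1.
Step 5. [x + 1 = 1] 1 comes off first (subtract 1) ⇒ sub: x = 0.

Answer: x ∈ {0}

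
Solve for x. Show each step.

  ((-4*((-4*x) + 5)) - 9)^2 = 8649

Step 1. [((-4*((-4*x) + 5)) - 9)^2 = 8649] LHS squared, RHS 8649 ≥ 0: apply √ (±). So sqrt: (-4*((-4*x) + 5)) - 9 = 93 or -93.
Step 2. [(-4*((-4*x) + 5)) - 9 = 93 or -93] -9 is outermost — add 9 both sides, so sub: -4*((-4*x) + 5) = 102 or -84.
Step 3. [-4*((-4*x) + 5) = 102 or -84] LHS = -4·(…); ÷-4 both sides. So div: (-4*x) + 5 = -51/2 or 21.
Step 4. [(-4*x) + 5 = -51/2 or 21] subtract 5: x sits inside (… + 5). So sub: -4*x = -61/2 or 16.
Step 5. [-4*x = -61/2 or 16] -4·(inner) — divide through by -4, so div: x = 61/8 or -4.

Answer: x ∈ {-4, 61/8}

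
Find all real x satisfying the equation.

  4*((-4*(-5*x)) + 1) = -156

Step 1. [4*((-4*(-5*x)) + 1) = -156] 4·(inner) — divide through by 4, so div: (-4*(-5*x)) + 1 = -39.
Step 2. [(-4*(-5*x)) + 1 = -39] the outer +1 inverts by subtracting 1. So sub: -4*(-5*x) = -40.
Step 3. [-4*(-5*x) = -40] -4 out front; divide by -4, so div: -5*x = 10.
Step 4. [-5*x = 10] -5 out front; divide by -5 ⇒ div: x = -2.

Answer: x ∈ {-2}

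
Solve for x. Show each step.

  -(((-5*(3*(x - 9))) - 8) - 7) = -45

Step 1. [-(((-5*(3*(x - 9))) - 8) - 7) = -45] leading − — multiply by −1 ⇒ neg: ((-5*(3*(x - 9))) - 8) - 7 = 45.
Step 2. [((-5*(3*(x - 9))) - 8) - 7 = 45] 7 comes off first (add 7) ⇒ sub: (-5*(3*(x - 9))) - 8 = 52.
Step 3. [(-5*(3*(x - 9))) - 8 = 52] add 8: x sits inside (… - 8). So sub: -5*(3*(x - 9)) = 60.
Step 4. [-5*(3*(x - 9)) = 60] -5·(inner) — divide through by -5. So div: 3*(x - 9) = -12.
Step 5. [3*(x - 9) = -12] 3 out front; divide by 3. So div: x - 9 = -4.
Step 6. [x - 9 = -4] 9 comes off first (add 9). So sub: x = 5.

Answer: x ∈ {5}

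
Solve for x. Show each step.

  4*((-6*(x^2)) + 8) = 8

Step 1. [4*((-6*(x^2)) + 8) = 8] LHS = 4·(…); ÷4 both sides. So div: (-6*(x^2)) + 8 = 2.
Step 2. [(-6*(x^2)) + 8 = 2] +8 is outermost — subtract 8 both sides ⇒ sub: -6*(x^2) = -6.
Step 3. [-6*(x^2) = -6] -6·(inner) — divide through by -6. So div: x^2 = 1.
Step 4. [x^2 = 1] √ both sides: 1 ≥ 0 gives two branches ⇒ sqrt: x = 1 or -1.

Answer: x ∈ {-1, 1}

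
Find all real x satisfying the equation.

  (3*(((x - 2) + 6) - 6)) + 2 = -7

Step 1. [(3*(((x - 2) + 6) - 6)) + 2 = -7] subtract 2: x sits inside (… + 2). So sub: 3*(((x - 2) + 6) - 6) = -9.
Step 2. [3*(((x - 2) + 6) - 6) = -9] leading coefficient 3: divide by 3. So div: ((x - 2) + 6) - 6 = -3.
Step 3. [((x - 2) + 6) - 6 = -3] 6 comes off first (add 6) ⇒ sub: (x - 2) + 6 = 3.
Step 4. [(x - 2) + 6 = 3] the outer +6 inverts by subtracting 6. So sub: x - 2 = -3.
Step 5. [x - 2 = -3] the outer -2 inverts by adding 2. So sub: x = -1.

Answer: x ∈ {-1}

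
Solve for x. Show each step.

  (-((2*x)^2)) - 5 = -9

Step 1. [(-((2*x)^2)) - 5 = -9] the outer -5 inverts by adding 5 ⇒ sub: -((2*x)^2) = -4.
Step 2. [-((2*x)^2) = -4] leading − — multiply by −1 ⇒ neg: (2*x)^2 = 4.
Step 3. [(2*x)^2 = 4] 4 ≥ 0, LHS is (·)² — take ±√ ⇒ sqrt: 2*x = 2 or -2.
Step 4. [2*x = 2 or -2] 2 out front; divide by 2. So div: x = 1 or -1.

Answer: x ∈ {-1, 1}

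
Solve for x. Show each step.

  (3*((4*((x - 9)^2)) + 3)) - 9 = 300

Step 1. [(3*((4*((x - 9)^2)) + 3)) - 9 = 300] the outer -9 inverts by adding 9. So sub: 3*((4*((x - 9)^2)) + 3) = 309.
Step 2. [3*((4*((x - 9)^2)) + 3) = 309] 3 out front; divide by 3, so div: (4*((x - 9)^2)) + 3 = 103.
Step 3. [(4*((x - 9)^2)) + 3 = 103] +3 is outermost — subtract 3 both sides, so sub: 4*((x - 9)^2) = 100.
Step 4. [4*((x - 9)^2) = 100] LHS = 4·(…); ÷4 both sides ⇒ div: (x - 9)^2 = 25.
Step 5. [(x - 9)^2 = 25] √ both sides: 25 ≥ 0 gives two branches ⇒ sqrt: x - 9 = 5 or -5.
Step 6. [x - 9 = 5 or -5] 9 comes off first (add 9). So sub: x = 14 or 4.

Answer: x ∈ {4, 14}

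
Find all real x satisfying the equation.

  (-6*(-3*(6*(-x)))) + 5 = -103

Step 1. [(-6*(-3*(6*(-x)))) + 5 = -103] peel the +5: subtract 5 from each side ⇒ sub: -6*(-3*(6*(-x))) = -108.
Step 2. [-6*(-3*(6*(-x))) = -108] -6·(inner) — divide through by -6 ⇒ div: -3*(6*(-x)) = 18.
Step 3. [-3*(6*(-x)) = 18] leading coefficient -3: divide by -3 ⇒ div: 6*(-x) = -6.
Step 4. [6*(-x) = -6] divide by the outer 6 ⇒ div: -x = -1.
Step 5. [-x = -1] flip signs both sides ⇒ neg: x = 1.

Answer: x ∈ {1}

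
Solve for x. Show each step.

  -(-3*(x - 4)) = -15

Step 1. [-(-3*(x - 4)) = -15] LHS negated; negate both sides. So neg: -3*(x - 4) = 15.
Step 2. [-3*(x - 4) = 15] -3·(inner) — divide through by -3. So div: x - 4 = -5.
Step 3. [x - 4 = -5] the outer -4 inverts by adding 4. So sub: x = -1.

Answer: x ∈ {-1}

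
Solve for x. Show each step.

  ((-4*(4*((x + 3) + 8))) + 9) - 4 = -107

Step 1. [((-4*(4*((x + 3) + 8))) + 9) - 4 = -107] add 4: x sits inside (… - 4) ⇒ sub: (-4*(4*((x + 3) + 8))) + 9 = -103.
Step 2. [(-4*(4*((x + 3) + 8))) + 9 = -103] the outer +9 inverts by subtracting 9 ⇒ sub: -4*(4*((x + 3) + 8)) = -112.
Step 3. [-4*(4*((x + 3) + 8)) = -112] -4·(inner) — divide through by -4 ⇒ div: 4*((x + 3) + 8) = 28.
Step 4. [4*((x + 3) + 8) = 28] 4 out front; divide by 4. So div: (x + 3) + 8 = 7.
Step 5. [(x + 3) + 8 = 7] subtract 8: x sits inside (… + 8), so sub: x + 3 = -1.
Step 6. [x + 3 = -1] the outer +3 inverts by subtracting 3. So sub: x = -4.

Answer: x ∈ {-4}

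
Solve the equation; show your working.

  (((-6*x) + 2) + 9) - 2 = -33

Step 1. [(((-6*x) + 2) + 9) - 2 = -33] 2 comes off first (add 2). So sub: ((-6*x) + 2) + 9 = -31.
Step 2. [((-6*x) + 2) + 9 = -31] +9 is outermost — subtract 9 both sides, so sub: (-6*x) + 2 = -40.
Step 3. [(-6*x) + 2 = -40] peel the +2: subtract 2 from each side ⇒ sub: -6*x = -42.
Step 4. [-6*x = -42] -6·(inner) — divide through by -6 ⇒ div: x = 7.

Answer: x ∈ {7}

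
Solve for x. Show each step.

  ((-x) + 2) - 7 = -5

Step 1. [((-x) + 2) - 7 = -5] 7 comes off first (add 7), so sub: (-x) + 2 = 2.
Step 2. [(-x) + 2 = 2] subtract 2: x sits inside (… + 2), so sub: -x = 0.
Step 3. [-x = 0] leading − — multiply by −1. So neg: x = 0.

Answer: x ∈ {0}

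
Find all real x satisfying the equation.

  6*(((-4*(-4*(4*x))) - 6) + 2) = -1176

Step 1. [6*(((-4*(-4*(4*x))) - 6) + 2) = -1176] LHS = 6·(…); ÷6 both sides, so div: ((-4*(-4*(4*x))) - 6) + 2 = -196.
Step 2. [((-4*(-4*(4*x))) - 6) + 2 = -196] 2 comes off first (subtract 2), so sub: (-4*(-4*(4*x))) - 6 = -198.
Step 3. [(-4*(-4*(4*x))) - 6 = -198] the outer -6 inverts by adding 6, so sub: -4*(-4*(4*x)) = -192.
Step 4. [-4*(-4*(4*x)) = -192] divide by the outer -4, so div: -4*(4*x) = 48.
Step 5. [-4*(4*x) = 48] -4 out front; divide by -4 ⇒ div: 4*x = -12.
Step 6. [4*x = -12] leading coefficient 4: divide by 4, so div: x = -3.

Answer: x ∈ {-3}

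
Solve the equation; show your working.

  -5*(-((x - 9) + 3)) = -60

Step 1. [-5*(-((x - 9) + 3)) = -60] -5·(inner) — divide through by -5 ⇒ div: -((x - 9) + 3) = 12.
Step 2. [-((x - 9) + 3) = 12] flip signs both sides ⇒ neg: (x - 9) + 3 = -12.
Step 3. [(x - 9) + 3 = -12] 3 comes off first (subtract 3) ⇒ sub: x - 9 = -15.
Step 4. [x - 9 = -15] peel the -9: add 9 from each side ⇒ sub: x = -6.

Answer: x ∈ {-6}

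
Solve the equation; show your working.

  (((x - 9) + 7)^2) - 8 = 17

Step 1. [(((x - 9) + 7)^2) - 8 = 17] the outer -8 inverts by adding 8, so sub: ((x - 9) + 7)^2 = 25.
Step 2. [((x - 9) + 7)^2 = 25] LHS squared, RHS 25 ≥ 0: apply √ (±) ⇒ sqrt: (x - 9) + 7 = 5 or -5.
Step 3. [(x - 9) + 7 = 5 or -5] subtract 7: x sits inside (… + 7) ⇒ sub: x - 9 = -2 or -12.
Step 4. [x - 9 = -2 or -12] peel the -9: add 9 from each side. So sub: x = 7 or -3.

Answer: x ∈ {-3, 7}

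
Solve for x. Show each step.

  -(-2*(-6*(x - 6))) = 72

Step 1. [-(-2*(-6*(x - 6))) = 72] leading − — multiply by −1 ⇒ neg: -2*(-6*(x - 6)) = -72.
Step 2. [-2*(-6*(x - 6)) = -72] LHS = -2·(…); ÷-2 both sides, so div: -6*(x - 6) = 36.
Step 3. [-6*(x - 6) = 36] leading coefficient -6: divide by -6 ⇒ div: x - 6 = -6.
Step 4. [x - 6 = -6] peel the -6: add 6 from each side ⇒ sub: x = 0.

Answer: x ∈ {0}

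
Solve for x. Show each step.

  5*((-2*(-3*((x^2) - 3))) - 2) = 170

Step 1. [5*((-2*(-3*((x^2) - 3))) - 2) = 170] 5·(inner) — divide through by 5, so div: (-2*(-3*((x^2) - 3))) - 2 = 34.
Step 2. [(-2*(-3*((x^2) - 3))) - 2 = 34] 2 comes off first (add 2), so sub: -2*(-3*((x^2) - 3)) = 36.
Step 3. [-2*(-3*((x^2) - 3)) = 36] -2 out front; divide by -2 ⇒ div: -3*((x^2) - 3) = -18.
Step 4. [-3*((x^2) - 3) = -18] leading coefficient -3: divide by -3. So div: (x^2) - 3 = 6.
Step 5. [(x^2) - 3 = 6] -3 is outermost — add 3 both sides. So sub: x^2 = 9.
Step 6. [x^2 = 9] LHS squared, RHS 9 ≥ 0: apply √ (±) ⇒ sqrt: x = 3 or -3.

Answer: x ∈ {-3, 3}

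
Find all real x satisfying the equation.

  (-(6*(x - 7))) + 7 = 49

Step 1. [(-(6*(x - 7))) + 7 = 49] +7 is outermost — subtract 7 both sides. So sub: -(6*(x - 7)) = 42.
Step 2. [-(6*(x - 7)) = 42] leading − — multiply by −1, so neg: 6*(x - 7) = -42.
Step 3. [6*(x - 7) = -42] LHS = 6·(…); ÷6 both sides ⇒ div: x - 7 = -7.
Step 4. [x - 7 = -7] add 7: x sits inside (… - 7). So sub: x = 0.

Answer: x ∈ {0}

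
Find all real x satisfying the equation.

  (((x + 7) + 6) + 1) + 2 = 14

Step 1. [(((x + 7) + 6) + 1) + 2 = 14] +2 is outermost — subtract 2 both sides, so sub: ((x + 7) + 6) + 1 = 12.
Step 2. [((x + 7) + 6) + 1 = 12] subtract 1: x sits inside (… + 1). So sub: (x + 7) + 6 = 11.
Step 3. [(x + 7) + 6 = 11] the outer +6 inverts by subtracting 6, so sub: x + 7 = 5.
Step 4. [x + 7 = 5] peel the +7: subtract 7 from each side. So sub: x = -2.

Answer: x ∈ {-2}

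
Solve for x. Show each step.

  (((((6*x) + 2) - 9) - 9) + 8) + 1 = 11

Step 1. [(((((6*x) + 2) - 9) - 9) + 8) + 1 = 11] +1 is outermost — subtract 1 both sides, so sub: ((((6*x) + 2) - 9) - 9) + 8 = 10.
Step 2. [((((6*x) + 2) - 9) - 9) + 8 = 10] +8 is outermost — subtract 8 both sides. So sub: (((6*x) + 2) - 9) - 9 = 2.
Step 3. [(((6*x) + 2) - 9) - 9 = 2] -9 is outermost — add 9 both sides ⇒ sub: ((6*x) + 2) - 9 = 11.
Step 4. [((6*x) + 2) - 9 = 11] add 9: x sits inside (… - 9) ⇒ sub: (6*x) + 2 = 20.
Step 5. [(6*x) + 2 = 20] subtract 2: x sits inside (… + 2) ⇒ sub: 6*x = 18.
Step 6. [6*x = 18] 6 out front; divide by 6. So div: x = 3.

Answer: x ∈ {3}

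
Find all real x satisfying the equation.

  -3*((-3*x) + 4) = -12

Step 1. [-3*((-3*x) + 4) = -12] -3 out front; divide by -3. So div: (-3*x) + 4 = 4.
Step 2. [(-3*x) + 4 = 4] subtract 4: x sits inside (… + 4). So sub: -3*x = 0.
Step 3. [-3*x = 0] divide by the outer -3 ⇒ div: x = 0.

Answer: x ∈ {0}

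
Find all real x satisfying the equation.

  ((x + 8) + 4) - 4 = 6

Step 1. [((x + 8) + 4) - 4 = 6] -4 is outermost — add 4 both sides ⇒ sub: (x + 8) + 4 = 10.
Step 2. [(x + 8) + 4 = 10] the outer +4 inverts by subtracting 4. So sub: x + 8 = 6.
Step 3. [x + 8 = 6] peel the +8: subtract 8 from each side. So sub: x = -2.

Answer: x ∈ {-2}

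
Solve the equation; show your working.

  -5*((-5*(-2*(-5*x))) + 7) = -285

Step 1. [-5*((-5*(-2*(-5*x))) + 7) = -285] -5 out front; divide by -5. So div: (-5*(-2*(-5*x))) + 7 = 57.
Step 2. [(-5*(-2*(-5*x))) + 7 = 57] the outer +7 inverts by subtracting 7. So sub: -5*(-2*(-5*x)) = 50.
Step 3. [-5*(-2*(-5*x)) = 50] LHS = -5·(…); ÷-5 both sides. So div: -2*(-5*x) = -10.
Step 4. [-2*(-5*x) = -10] leading coefficient -2: divide by -2, so div: -5*x = 5.
Step 5. [-5*x = 5] -5·(inner) — divide through by -5 ⇒ div: x = -1.

Answer: x ∈ {-1}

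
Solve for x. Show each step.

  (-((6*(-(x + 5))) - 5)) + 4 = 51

Step 1. [(-((6*(-(x + 5))) - 5)) + 4 = 51] +4 is outermost — subtract 4 both sides, so sub: -((6*(-(x + 5))) - 5) = 47.
Step 2. [-((6*(-(x + 5))) - 5) = 47] flip signs both sides ⇒ neg: (6*(-(x + 5))) - 5 = -47.
Step 3. [(6*(-(x + 5))) - 5 = -47] 5 comes off first (add 5). So sub: 6*(-(x + 5)) = -42.
Step 4. [6*(-(x + 5)) = -42] divide by the outer 6, so div: -(x + 5) = -7.
Step 5. [-(x + 5) = -7] leading − — multiply by −1, so neg: x + 5 = 7.
Step 6. [x + 5 = 7] subtract 5: x sits inside (… + 5). So sub: x = 2.

Answer: x ∈ {2}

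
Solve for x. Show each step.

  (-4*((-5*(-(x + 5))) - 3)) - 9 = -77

Step 1. [(-4*((-5*(-(x + 5))) - 3)) - 9 = -77] peel the -9: add 9 from each side ⇒ sub: -4*((-5*(-(x + 5))) - 3) = -68.
Step 2. [-4*((-5*(-(x + 5))) - 3) = -68] divide by the outer -4, so div: (-5*(-(x + 5))) - 3 = 17.
Step 3. [(-5*(-(x + 5))) - 3 = 17] the outer -3 inverts by adding 3, so sub: -5*(-(x + 5)) = 20.
Step 4. [-5*(-(x + 5)) = 20] leading coefficient -5: divide by -5 ⇒ div: -(x + 5) = -4.
Step 5. [-(x + 5) = -4] leading − — multiply by −1. So neg: x + 5 = 4.
Step 6. [x + 5 = 4] the outer +5 inverts by subtracting 5, so sub: x = -1.

Answer: x ∈ {-1}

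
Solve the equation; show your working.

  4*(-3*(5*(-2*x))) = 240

Step 1. [4*(-3*(5*(-2*x))) = 240] 4 out front; divide by 4. So div: -3*(5*(-2*x)) = 60.
Step 2. [-3*(5*(-2*x)) = 60] divide by the outer -3, so div: 5*(-2*x) = -20.
Step 3. [5*(-2*x) = -20] 5·(inner) — divide through by 5 ⇒ div: -2*x = -4.
Step 4. [-2*x = -4] leading coefficient -2: divide by -2 ⇒ div: x = 2.

Answer: x ∈ {2}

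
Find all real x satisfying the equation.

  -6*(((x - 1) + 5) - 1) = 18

Step 1. [-6*(((x - 1) + 5) - 1) = 18] divide by the outer -6. So div: ((x - 1) + 5) - 1 = -3.
Step 2. [((x - 1) + 5) - 1 = -3] the outer -1 inverts by adding 1. So sub: (x - 1) + 5 = -2.
Step 3. [(x - 1) + 5 = -2] subtract 5: x sits inside (… + 5). So sub: x - 1 = -7.
Step 4. [x - 1 = -7] peel the -1: add 1 from each side, so sub: x = -6.

Answer: x ∈ {-6}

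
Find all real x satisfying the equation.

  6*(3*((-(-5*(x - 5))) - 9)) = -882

Step 1. [6*(3*((-(-5*(x - 5))) - 9)) = -882] divide by the outer 6, so div: 3*((-(-5*(x - 5))) - 9) = -147.
Step 2. [3*((-(-5*(x - 5))) - 9) = -147] LHS = 3·(…); ÷3 both sides ⇒ div: (-(-5*(x - 5))) - 9 = -49.
Step 3. [(-(-5*(x - 5))) - 9 = -49] the outer -9 inverts by adding 9. So sub: -(-5*(x - 5)) = -40.
Step 4. [-(-5*(x - 5)) = -40] leading − — multiply by −1. So neg: -5*(x - 5) = 40.
Step 5. [-5*(x - 5) = 40] -5·(inner) — divide through by -5, so div: x - 5 = -8.
Step 6. [x - 5 = -8] the outer -5 inverts by adding 5. So sub: x = -3.

Answer: x ∈ {-3}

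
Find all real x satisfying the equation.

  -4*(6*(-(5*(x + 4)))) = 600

Step 1. [-4*(6*(-(5*(x + 4)))) = 600] LHS = -4·(…); ÷-4 both sides ⇒ div: 6*(-(5*(x + 4))) = -150.
Step 2. [6*(-(5*(x + 4))) = -150] LHS = 6·(…); ÷6 both sides ⇒ div: -(5*(x + 4)) = -25.
Step 3. [-(5*(x + 4)) = -25] leading − — multiply by −1, so neg: 5*(x + 4) = 25.
Step 4. [5*(x + 4) = 25] 5 out front; divide by 5 ⇒ div: x + 4 = 5.
Step 5. [x + 4 = 5] the outer +4 inverts by subtracting 4. So sub: x = 1.

Answer: x ∈ {1}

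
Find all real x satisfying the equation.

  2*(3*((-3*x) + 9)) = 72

Step 1. [2*(3*((-3*x) + 9)) = 72] LHS = 2·(…); ÷2 both sides. So div: 3*((-3*x) + 9) = 36.
Step 2. [3*((-3*x) + 9) = 36] 3 out front; divide by 3 ⇒ div: (-3*x) + 9 = 12.
Step 3. [(-3*x) + 9 = 12] common factor -3 (LHS and 12) — divide through ⇒ factor: x - 3 = -4.
Step 4. [x - 3 = -4] peel the -3: add 3 from each side. So sub: x = -1.

Answer: x ∈ {-1}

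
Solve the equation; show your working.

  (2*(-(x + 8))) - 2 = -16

Step 1. [(2*(-(x + 8))) - 2 = -16] 2 | LHS and 2 | -16: pull 2 out, so factor: (-(x + 8)) - 1 = -8.
Step 2. [(-(x + 8)) - 1 = -8] peel the -1: add 1 from each side, so sub: -(x + 8) = -7.
Step 3. [-(x + 8) = -7] leading − — multiply by −1. So neg: x + 8 = 7.
Step 4. [x + 8 = 7] subtract 8: x sits inside (… + 8) ⇒ sub: x = -1.

Answer: x ∈ {-1}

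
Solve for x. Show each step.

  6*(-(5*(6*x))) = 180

Step 1. [6*(-(5*(6*x))) = 180] leading coefficient 6: divide by 6, so div: -(5*(6*x)) = 30.
Step 2. [-(5*(6*x)) = 30] leading − — multiply by −1. So neg: 5*(6*x) = -30.
Step 3. [5*(6*x) = -30] LHS = 5·(…); ÷5 both sides, so div: 6*x = -6.
Step 4. [6*x = -6] 6 out front; divide by 6 ⇒ div: x = -1.

Answer: x ∈ {-1}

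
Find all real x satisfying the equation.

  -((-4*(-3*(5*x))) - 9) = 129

Step 1. [-((-4*(-3*(5*x))) - 9) = 129] flip signs both sides ⇒ neg: (-4*(-3*(5*x))) - 9 = -129.
Step 2. [(-4*(-3*(5*x))) - 9 = -129] add 9: x sits inside (… - 9). So sub: -4*(-3*(5*x)) = -120.
Step 3. [-4*(-3*(5*x)) = -120] -4·(inner) — divide through by -4, so div: -3*(5*x) = 30.
Step 4. [-3*(5*x) = 30] -3 out front; divide by -3, so div: 5*x = -10.
Step 5. [5*x = -10] 5·(inner) — divide through by 5 ⇒ div: x = -2.

Answer: x ∈ {-2}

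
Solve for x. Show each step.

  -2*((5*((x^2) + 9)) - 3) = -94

Step 1. [-2*((5*((x^2) + 9)) - 3) = -94] -2·(inner) — divide through by -2 ⇒ div: (5*((x^2) + 9)) - 3 = 47.
Step 2. [(5*((x^2) + 9)) - 3 = 47] -3 is outermost — add 3 both sides. So sub: 5*((x^2) + 9) = 50.
Step 3. [5*((x^2) + 9) = 50] LHS = 5·(…); ÷5 both sides, so div: (x^2) + 9 = 10.
Step 4. [(x^2) + 9 = 10] the outer +9 inverts by subtracting 9 ⇒ sub: x^2 = 1.
Step 5. [x^2 = 1] √ both sides: 1 ≥ 0 gives two branches, so sqrt: x = 1 or -1.

Answer: x ∈ {-1, 1}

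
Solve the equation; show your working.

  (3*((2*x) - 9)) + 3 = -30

Step 1. [(3*((2*x) - 9)) + 3 = -30] +3 is outermost — subtract 3 both sides ⇒ sub: 3*((2*x) - 9) = -33.
Step 2. [3*((2*x) - 9) = -33] divide by the outer 3 ⇒ div: (2*x) - 9 = -11.
Step 3. [(2*x) - 9 = -11] the outer -9 inverts by adding 9, so sub: 2*x = -2.
Step 4. [2*x = -2] LHS = 2·(…); ÷2 both sides ⇒ div: x = -1.

Answer: x ∈ {-1}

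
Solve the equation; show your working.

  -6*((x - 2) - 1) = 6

Step 1. [-6*((x - 2) - 1) = 6] LHS = -6·(…); ÷-6 both sides. So div: (x - 2) - 1 = -1.
Step 2. [(x - 2) - 1 = -1] add 1: x sits inside (… - 1) ⇒ sub: x - 2 = 0.
Step 3. [x - 2 = 0] 2 comes off first (add 2). So sub: x = 2.

Answer: x ∈ {2}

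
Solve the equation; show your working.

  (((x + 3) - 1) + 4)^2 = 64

Step 1. [(((x + 3) - 1) + 4)^2 = 64] LHS squared, RHS 64 ≥ 0: apply √ (±), so sqrt: ((x + 3) - 1) + 4 = 8 or -8.
Step 2. [((x + 3) - 1) + 4 = 8 or -8] the outer +4 inverts by subtracting 4. So sub: (x + 3) - 1 = 4 or -12.
Step 3. [(x + 3) - 1 = 4 or -12] -1 is outermost — add 1 both sides. So sub: x + 3 = 5 or -11.
Step 4. [x + 3 = 5 or -11] +3 is outermost — subtract 3 both sides ⇒ sub: x = 2 or -14.

Answer: x ∈ {-14, 2}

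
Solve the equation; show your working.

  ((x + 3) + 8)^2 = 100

Step 1. [((x + 3) + 8)^2 = 100] LHS squared, RHS 100 ≥ 0: apply √ (±), so sqrt: (x + 3) + 8 = 10 or -10.
Step 2. [(x + 3) + 8 = 10 or -10] the outer +8 inverts by subtracting 8. So sub: x + 3 = 2 or -18.
Step 3. [x + 3 = 2 or -18] subtract 3: x sits inside (… + 3). So sub: x = -1 or -21.

Answer: x ∈ {-21, -1}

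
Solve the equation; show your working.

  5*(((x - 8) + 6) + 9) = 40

Step 1. [5*(((x - 8) + 6) + 9) = 40] 5·(inner) — divide through by 5 ⇒ div: ((x - 8) + 6) + 9 = 8.
Step 2. [((x - 8) + 6) + 9 = 8] subtract 9: x sits inside (… + 9). So sub: (x - 8) + 6 = -1.
Step 3. [(x - 8) + 6 = -1] peel the +6: subtract 6 from each side. So sub: x - 8 = -7.
Step 4. [x - 8 = -7] peel the -8: add 8 from each side. So sub: x = 1.

Answer: x ∈ {1}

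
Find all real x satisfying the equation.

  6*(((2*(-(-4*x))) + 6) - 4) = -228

Step 1. [6*(((2*(-(-4*x))) + 6) - 4) = -228] leading coefficient 6: divide by 6 ⇒ div: ((2*(-(-4*x))) + 6) - 4 = -38.
Step 2. [((2*(-(-4*x))) + 6) - 4 = -38] -4 is outermost — add 4 both sides. So sub: (2*(-(-4*x))) + 6 = -34.
Step 3. [(2*(-(-4*x))) + 6 = -34] peel the +6: subtract 6 from each side ⇒ sub: 2*(-(-4*x)) = -40.
Step 4. [2*(-(-4*x)) = -40] 2·(inner) — divide through by 2, so div: -(-4*x) = -20.
Step 5. [-(-4*x) = -20] LHS negated; negate both sides. So neg: -4*x = 20.
Step 6. [-4*x = 20] -4 out front; divide by -4. So div: x = -5.

Answer: x ∈ {-5}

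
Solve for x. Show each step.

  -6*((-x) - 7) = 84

Step 1. [-6*((-x) - 7) = 84] LHS = -6·(…); ÷-6 both sides ⇒ div: (-x) - 7 = -14.
Step 2. [(-x) - 7 = -14] add 7: x sits inside (… - 7) ⇒ sub: -x = -7.
Step 3. [-x = -7] flip signs both sides. So neg: x = 7.

Answer: x ∈ {7}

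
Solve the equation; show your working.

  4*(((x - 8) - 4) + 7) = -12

Step 1. [4*(((x - 8) - 4) + 7) = -12] leading coefficient 4: divide by 4 ⇒ div: ((x - 8) - 4) + 7 = -3.
Step 2. [((x - 8) - 4) + 7 = -3] the outer +7 inverts by subtracting 7, so sub: (x - 8) - 4 = -10.
Step 3. [(x - 8) - 4 = -10] add 4: x sits inside (… - 4) ⇒ sub: x - 8 = -6.
Step 4. [x - 8 = -6] peel the -8: add 8 from each side, so sub: x = 2.

Answer: x ∈ {2}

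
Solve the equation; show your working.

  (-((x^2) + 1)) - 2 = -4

Step 1. [(-((x^2) + 1)) - 2 = -4] peel the -2: add 2 from each side. So sub: -((x^2) + 1) = -2.
Step 2. [-((x^2) + 1) = -2] flip signs both sides. So neg: (x^2) + 1 = 2.
Step 3. [(x^2) + 1 = 2] +1 is outermost — subtract 1 both sides ⇒ sub: x^2 = 1.
Step 4. [x^2 = 1] √ both sides: 1 ≥ 0 gives two branches. So sqrt: x = 1 or -1.

Answer: x ∈ {-1, 1}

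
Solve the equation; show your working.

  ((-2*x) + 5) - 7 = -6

Step 1. [((-2*x) + 5) - 7 = -6] add 7: x sits inside (… - 7), so sub: (-2*x) + 5 = 1.
Step 2. [(-2*x) + 5 = 1] the outer +5 inverts by subtracting 5. So sub: -2*x = -4.
Step 3. [-2*x = -4] leading coefficient -2: divide by -2. So div: x = 2.

Answer: x ∈ {2}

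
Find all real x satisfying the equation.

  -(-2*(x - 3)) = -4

Step 1. [-(-2*(x - 3)) = -4] leading − — multiply by −1 ⇒ neg: -2*(x - 3) = 4.
Step 2. [-2*(x - 3) = 4] divide by the outer -2, so div: x - 3 = -2.
Step 3. [x - 3 = -2] the outer -3 inverts by adding 3 ⇒ sub: x = 1.

Answer: x ∈ {1}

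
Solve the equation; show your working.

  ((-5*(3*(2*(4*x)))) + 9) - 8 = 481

Step 1. [((-5*(3*(2*(4*x)))) + 9) - 8 = 481] 8 comes off first (add 8), so sub: (-5*(3*(2*(4*x)))) + 9 = 489.
Step 2. [(-5*(3*(2*(4*x)))) + 9 = 489] peel the +9: subtract 9 from each side ⇒ sub: -5*(3*(2*(4*x))) = 480.
Step 3. [-5*(3*(2*(4*x))) = 480] -5·(inner) — divide through by -5, so div: 3*(2*(4*x)) = -96.
Step 4. [3*(2*(4*x)) = -96] LHS = 3·(…); ÷3 both sides ⇒ div: 2*(4*x) = -32.
Step 5. [2*(4*x) = -32] LHS = 2·(…); ÷2 both sides. So div: 4*x = -16.
Step 6. [4*x = -16] divide by the outer 4, so div: x = -4.

Answer: x ∈ {-4}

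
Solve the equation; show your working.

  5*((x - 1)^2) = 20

Step 1. [5*((x - 1)^2) = 20] divide by the outer 5, so div: (x - 1)^2 = 4.
Step 2. [(x - 1)^2 = 4] 4 ≥ 0, LHS is (·)² — take ±√. So sqrt: x - 1 = 2 or -2.
Step 3. [x - 1 = 2 or -2] -1 is outermost — add 1 both sides. So sub: x = 3 or -1.

Answer: x ∈ {-1, 3}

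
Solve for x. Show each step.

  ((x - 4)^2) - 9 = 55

Step 1. [((x - 4)^2) - 9 = 55] peel the -9: add 9 from each side ⇒ sub: (x - 4)^2 = 64.
Step 2. [(x - 4)^2 = 64] LHS squared, RHS 64 ≥ 0: apply √ (±), so sqrt: x - 4 = 8 or -8.
Step 3. [x - 4 = 8 or -8] the outer -4 inverts by adding 4 ⇒ sub: x = 12 or -4.

Answer: x ∈ {-4, 12}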